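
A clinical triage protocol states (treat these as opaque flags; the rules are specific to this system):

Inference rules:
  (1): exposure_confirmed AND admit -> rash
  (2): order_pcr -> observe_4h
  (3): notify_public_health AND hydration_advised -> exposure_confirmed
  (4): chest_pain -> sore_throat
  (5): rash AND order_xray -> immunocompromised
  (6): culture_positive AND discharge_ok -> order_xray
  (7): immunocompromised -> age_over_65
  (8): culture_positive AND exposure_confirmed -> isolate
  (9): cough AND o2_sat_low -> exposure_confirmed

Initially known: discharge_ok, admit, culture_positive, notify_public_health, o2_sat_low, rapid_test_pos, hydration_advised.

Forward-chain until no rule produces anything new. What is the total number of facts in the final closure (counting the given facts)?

Round 1 — (3), (6), derive exposure_confirmed, order_xray.
Round 2 — (1), (8), derive rash, isolate.
Round 3 — (5), derive immunocompromised.
Round 4 — (7), derive age_over_65.
Closure: {admit, age_over_65, culture_positive, discharge_ok, exposure_confirmed, hydration_advised, immunocompromised, isolate, notify_public_health, o2_sat_low, order_xray, rapid_test_pos, rash} — 13 facts.

13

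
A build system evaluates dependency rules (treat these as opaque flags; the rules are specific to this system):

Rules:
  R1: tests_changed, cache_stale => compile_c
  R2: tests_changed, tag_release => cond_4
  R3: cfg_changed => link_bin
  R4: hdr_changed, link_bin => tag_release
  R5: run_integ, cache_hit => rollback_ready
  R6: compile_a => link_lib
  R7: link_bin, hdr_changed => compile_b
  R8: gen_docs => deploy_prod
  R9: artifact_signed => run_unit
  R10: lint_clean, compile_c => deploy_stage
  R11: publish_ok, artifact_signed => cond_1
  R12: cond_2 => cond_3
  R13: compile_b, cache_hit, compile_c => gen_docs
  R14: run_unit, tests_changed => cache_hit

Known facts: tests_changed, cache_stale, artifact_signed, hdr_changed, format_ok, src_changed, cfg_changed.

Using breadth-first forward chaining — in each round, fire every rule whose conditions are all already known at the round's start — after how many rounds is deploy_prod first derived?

4

Round 1: R1 [tests_changed, cache_stale => compile_c]; R3 [cfg_changed => link_bin]; R9 [artifact_signed => run_unit]. Adds compile_c, link_bin, run_unit.
Round 2: R4 [hdr_changed, link_bin => tag_release]; R7 [link_bin, hdr_changed => compile_b]; R14 [run_unit, tests_changed => cache_hit]. Adds tag_release, compile_b, cache_hit.
Round 3: R2 [tests_changed, tag_release => cond_4]; R13 [compile_b, cache_hit, compile_c => gen_docs]. Adds cond_4, gen_docs.
Round 4: R8 [gen_docs => deploy_prod]. Adds deploy_prod.
deploy_prod first appears in round 4.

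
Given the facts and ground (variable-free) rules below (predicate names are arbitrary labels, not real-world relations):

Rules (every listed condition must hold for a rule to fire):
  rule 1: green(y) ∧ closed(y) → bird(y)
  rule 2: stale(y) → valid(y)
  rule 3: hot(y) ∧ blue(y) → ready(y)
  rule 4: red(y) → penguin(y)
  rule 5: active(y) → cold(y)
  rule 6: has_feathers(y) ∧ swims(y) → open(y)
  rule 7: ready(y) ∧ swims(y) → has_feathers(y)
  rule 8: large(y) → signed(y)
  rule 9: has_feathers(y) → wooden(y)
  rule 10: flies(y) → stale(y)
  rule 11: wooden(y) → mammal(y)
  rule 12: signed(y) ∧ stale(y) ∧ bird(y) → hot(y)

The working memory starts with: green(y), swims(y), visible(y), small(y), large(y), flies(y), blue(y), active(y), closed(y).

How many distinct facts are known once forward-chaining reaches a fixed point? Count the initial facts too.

Round 1 — rule 1, rule 5, rule 8, rule 10, derive bird(y), cold(y), signed(y), stale(y).
Round 2 — rule 2, rule 12, derive valid(y), hot(y).
Round 3 — rule 3, derive ready(y).
Round 4 — rule 7, derive has_feathers(y).
Round 5 — rule 6, rule 9, derive open(y), wooden(y).
Round 6 — rule 11, derive mammal(y).
Closure: {active(y), bird(y), blue(y), closed(y), cold(y), flies(y), green(y), has_feathers(y), hot(y), large(y), mammal(y), open(y), ready(y), signed(y), small(y), stale(y), swims(y), valid(y), visible(y), wooden(y)} — 20 facts.

20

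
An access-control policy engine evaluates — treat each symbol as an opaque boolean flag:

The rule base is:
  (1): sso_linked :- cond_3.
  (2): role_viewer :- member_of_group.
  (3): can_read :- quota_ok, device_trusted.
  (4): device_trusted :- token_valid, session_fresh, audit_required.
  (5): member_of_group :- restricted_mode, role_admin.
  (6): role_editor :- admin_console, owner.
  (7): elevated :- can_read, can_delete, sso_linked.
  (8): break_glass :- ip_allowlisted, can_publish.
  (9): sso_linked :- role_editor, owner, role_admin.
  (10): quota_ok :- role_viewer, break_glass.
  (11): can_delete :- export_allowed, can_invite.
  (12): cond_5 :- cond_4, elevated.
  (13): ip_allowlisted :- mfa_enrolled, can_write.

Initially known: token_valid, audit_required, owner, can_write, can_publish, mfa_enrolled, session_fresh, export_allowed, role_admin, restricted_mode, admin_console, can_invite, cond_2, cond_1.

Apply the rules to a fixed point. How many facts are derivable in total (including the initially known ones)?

25

Round 1: (4) [device_trusted :- token_valid, session_fresh, audit_required.]; (5) [member_of_group :- restricted_mode, role_admin.]; (6) [role_editor :- admin_console, owner.]; (11) [can_delete :- export_allowed, can_invite.]; (13) [ip_allowlisted :- mfa_enrolled, can_write.]. Adds device_trusted, member_of_group, role_editor, can_delete, ip_allowlisted.
Round 2: (2) [role_viewer :- member_of_group.]; (8) [break_glass :- ip_allowlisted, can_publish.]; (9) [sso_linked :- role_editor, owner, role_admin.]. Adds role_viewer, break_glass, sso_linked.
Round 3: (10) [quota_ok :- role_viewer, break_glass.]. Adds quota_ok.
Round 4: (3) [can_read :- quota_ok, device_trusted.]. Adds can_read.
Round 5: (7) [elevated :- can_read, can_delete, sso_linked.]. Adds elevated.
Closure: {admin_console, audit_required, break_glass, can_delete, can_invite, can_publish, can_read, can_write, cond_1, cond_2, device_trusted, elevated, export_allowed, ip_allowlisted, member_of_group, mfa_enrolled, owner, quota_ok, restricted_mode, role_admin, role_editor, role_viewer, session_fresh, sso_linked, token_valid} — 25 facts.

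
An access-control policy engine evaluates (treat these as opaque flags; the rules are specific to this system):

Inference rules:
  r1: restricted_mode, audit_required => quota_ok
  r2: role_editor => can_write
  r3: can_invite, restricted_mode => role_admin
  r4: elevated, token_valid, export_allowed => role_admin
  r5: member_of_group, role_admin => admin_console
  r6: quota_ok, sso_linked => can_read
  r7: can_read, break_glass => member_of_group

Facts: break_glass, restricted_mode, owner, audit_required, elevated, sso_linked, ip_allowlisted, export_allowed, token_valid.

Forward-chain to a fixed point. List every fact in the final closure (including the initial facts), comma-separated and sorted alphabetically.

admin_console, audit_required, break_glass, can_read, elevated, export_allowed, ip_allowlisted, member_of_group, owner, quota_ok, restricted_mode, role_admin, sso_linked, token_valid

Round 1 fires r1, r4, giving quota_ok, role_admin.
Round 2 fires r6, giving can_read.
Round 3 fires r7, giving member_of_group.
Round 4 fires r5, giving admin_console.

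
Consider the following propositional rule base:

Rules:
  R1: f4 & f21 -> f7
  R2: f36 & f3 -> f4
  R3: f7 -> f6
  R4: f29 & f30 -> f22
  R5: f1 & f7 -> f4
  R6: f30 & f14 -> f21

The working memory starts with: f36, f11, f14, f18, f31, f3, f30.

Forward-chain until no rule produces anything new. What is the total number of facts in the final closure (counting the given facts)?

11

Round 1 fires R2, R6, giving f4, f21.
Round 2 fires R1, giving f7.
Round 3 fires R3, giving f6.
Closure: {f11, f14, f18, f21, f3, f30, f31, f36, f4, f6, f7} — 11 facts.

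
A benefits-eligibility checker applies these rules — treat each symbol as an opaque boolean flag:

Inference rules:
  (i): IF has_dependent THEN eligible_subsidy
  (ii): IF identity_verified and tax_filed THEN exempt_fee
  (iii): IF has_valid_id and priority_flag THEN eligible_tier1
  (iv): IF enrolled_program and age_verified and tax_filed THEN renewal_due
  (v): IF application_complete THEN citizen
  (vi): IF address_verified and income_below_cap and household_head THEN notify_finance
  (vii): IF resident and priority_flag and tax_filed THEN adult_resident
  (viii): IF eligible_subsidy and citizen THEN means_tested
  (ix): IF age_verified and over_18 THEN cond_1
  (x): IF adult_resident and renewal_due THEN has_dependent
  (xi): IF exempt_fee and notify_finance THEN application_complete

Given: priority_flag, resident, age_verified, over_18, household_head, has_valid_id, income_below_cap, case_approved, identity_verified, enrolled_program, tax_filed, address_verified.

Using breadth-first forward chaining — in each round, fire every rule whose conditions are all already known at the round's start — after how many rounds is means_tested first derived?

4

[1] (ii) [IF identity_verified and tax_filed THEN exempt_fee]; (iii) [IF has_valid_id and priority_flag THEN eligible_tier1]; (iv) [IF enrolled_program and age_verified and tax_filed THEN renewal_due]; (vi) [IF address_verified and income_below_cap and household_head THEN notify_finance]; (vii) [IF resident and priority_flag and tax_filed THEN adult_resident]; (ix) [IF age_verified and over_18 THEN cond_1]. ⇒ new: exempt_fee, eligible_tier1, renewal_due, notify_finance, adult_resident, cond_1.
[2] (x) [IF adult_resident and renewal_due THEN has_dependent]; (xi) [IF exempt_fee and notify_finance THEN application_complete]. ⇒ new: has_dependent, application_complete.
[3] (i) [IF has_dependent THEN eligible_subsidy]; (v) [IF application_complete THEN citizen]. ⇒ new: eligible_subsidy, citizen.
[4] (viii) [IF eligible_subsidy and citizen THEN means_tested]. ⇒ new: means_tested.
means_tested first appears in round 4.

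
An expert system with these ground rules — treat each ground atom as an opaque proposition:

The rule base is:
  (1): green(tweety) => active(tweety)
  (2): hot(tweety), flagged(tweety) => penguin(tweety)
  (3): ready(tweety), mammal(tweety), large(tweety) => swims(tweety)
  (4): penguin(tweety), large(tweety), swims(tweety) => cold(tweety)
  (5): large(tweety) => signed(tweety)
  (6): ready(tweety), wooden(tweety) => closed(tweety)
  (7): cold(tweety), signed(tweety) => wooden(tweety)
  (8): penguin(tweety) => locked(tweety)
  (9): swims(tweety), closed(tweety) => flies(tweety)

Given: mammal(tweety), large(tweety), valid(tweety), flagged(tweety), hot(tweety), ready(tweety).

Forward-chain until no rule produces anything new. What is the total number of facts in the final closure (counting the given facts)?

Round 1: (2) [hot(tweety), flagged(tweety) => penguin(tweety)]; (3) [ready(tweety), mammal(tweety), large(tweety) => swims(tweety)]; (5) [large(tweety) => signed(tweety)]. New: penguin(tweety), swims(tweety), signed(tweety).
Round 2: (4) [penguin(tweety), large(tweety), swims(tweety) => cold(tweety)]; (8) [penguin(tweety) => locked(tweety)]. New: cold(tweety), locked(tweety).
Round 3: (7) [cold(tweety), signed(tweety) => wooden(tweety)]. New: wooden(tweety).
Round 4: (6) [ready(tweety), wooden(tweety) => closed(tweety)]. New: closed(tweety).
Round 5: (9) [swims(tweety), closed(tweety) => flies(tweety)]. New: flies(tweety).
Closure: {closed(tweety), cold(tweety), flagged(tweety), flies(tweety), hot(tweety), large(tweety), locked(tweety), mammal(tweety), penguin(tweety), ready(tweety), signed(tweety), swims(tweety), valid(tweety), wooden(tweety)} — 14 facts.

14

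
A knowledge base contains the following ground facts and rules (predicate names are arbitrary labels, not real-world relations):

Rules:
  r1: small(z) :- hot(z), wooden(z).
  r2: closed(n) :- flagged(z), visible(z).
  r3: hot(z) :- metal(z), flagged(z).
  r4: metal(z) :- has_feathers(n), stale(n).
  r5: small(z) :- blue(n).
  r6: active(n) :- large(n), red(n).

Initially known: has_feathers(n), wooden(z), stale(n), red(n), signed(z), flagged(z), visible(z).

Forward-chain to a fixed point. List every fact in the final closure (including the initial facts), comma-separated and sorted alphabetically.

Round 1 — r2, r4, derive closed(n), metal(z).
Round 2 — r3, derive hot(z).
Round 3 — r1, derive small(z).

closed(n), flagged(z), has_feathers(n), hot(z), metal(z), red(n), signed(z), small(z), stale(n), visible(z), wooden(z)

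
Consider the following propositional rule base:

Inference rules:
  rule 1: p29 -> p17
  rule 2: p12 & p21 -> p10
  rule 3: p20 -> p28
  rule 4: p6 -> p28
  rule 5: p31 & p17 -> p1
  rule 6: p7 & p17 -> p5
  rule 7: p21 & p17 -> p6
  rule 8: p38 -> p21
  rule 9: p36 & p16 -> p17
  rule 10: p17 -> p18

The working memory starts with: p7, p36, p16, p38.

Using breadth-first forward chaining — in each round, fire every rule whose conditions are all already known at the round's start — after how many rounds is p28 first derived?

3

Round 1: rule 8 [p38 -> p21]; rule 9 [p36 & p16 -> p17]. Adds p21, p17.
Round 2: rule 6 [p7 & p17 -> p5]; rule 7 [p21 & p17 -> p6]; rule 10 [p17 -> p18]. Adds p5, p6, p18.
Round 3: rule 4 [p6 -> p28]. Adds p28.
p28 first appears in round 3.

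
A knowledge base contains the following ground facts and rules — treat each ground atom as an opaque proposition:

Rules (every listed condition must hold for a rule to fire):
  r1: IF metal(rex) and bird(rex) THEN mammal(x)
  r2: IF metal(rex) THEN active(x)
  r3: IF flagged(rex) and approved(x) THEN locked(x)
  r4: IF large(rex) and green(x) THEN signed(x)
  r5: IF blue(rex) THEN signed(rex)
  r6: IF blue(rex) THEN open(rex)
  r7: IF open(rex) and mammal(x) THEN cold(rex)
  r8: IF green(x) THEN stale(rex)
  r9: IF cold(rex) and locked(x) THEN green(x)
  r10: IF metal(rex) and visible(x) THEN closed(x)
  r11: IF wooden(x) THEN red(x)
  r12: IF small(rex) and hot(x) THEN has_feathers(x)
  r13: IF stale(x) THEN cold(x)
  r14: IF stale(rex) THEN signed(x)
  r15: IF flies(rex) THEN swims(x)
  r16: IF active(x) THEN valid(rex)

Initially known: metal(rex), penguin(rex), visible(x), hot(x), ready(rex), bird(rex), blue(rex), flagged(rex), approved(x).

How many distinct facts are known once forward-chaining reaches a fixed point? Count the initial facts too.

Round 1 — r1, r2, r3, r5, r6, r10, derive mammal(x), active(x), locked(x), signed(rex), open(rex), closed(x).
Round 2 — r7, r16, derive cold(rex), valid(rex).
Round 3 — r9, derive green(x).
Round 4 — r8, derive stale(rex).
Round 5 — r14, derive signed(x).
Closure: {active(x), approved(x), bird(rex), blue(rex), closed(x), cold(rex), flagged(rex), green(x), hot(x), locked(x), mammal(x), metal(rex), open(rex), penguin(rex), ready(rex), signed(rex), signed(x), stale(rex), valid(rex), visible(x)} — 20 facts.

20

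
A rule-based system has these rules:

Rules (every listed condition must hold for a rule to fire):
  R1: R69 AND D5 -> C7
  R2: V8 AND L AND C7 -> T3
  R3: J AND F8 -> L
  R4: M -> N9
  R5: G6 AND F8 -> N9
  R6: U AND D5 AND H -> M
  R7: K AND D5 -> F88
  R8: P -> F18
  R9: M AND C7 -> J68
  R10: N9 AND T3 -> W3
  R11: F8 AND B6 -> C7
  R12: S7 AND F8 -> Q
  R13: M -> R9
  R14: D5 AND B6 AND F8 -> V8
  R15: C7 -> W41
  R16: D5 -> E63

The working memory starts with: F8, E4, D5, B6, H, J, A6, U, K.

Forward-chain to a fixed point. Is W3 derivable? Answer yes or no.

yes

Round 1 — R3, R6, R7, R11, R14, R16, derive L, M, F88, C7, V8, E63.
Round 2 — R2, R4, R9, R13, R15, derive T3, N9, J68, R9, W41.
Round 3 — R10, derive W3.
W3 appears in round 3, so it is derivable.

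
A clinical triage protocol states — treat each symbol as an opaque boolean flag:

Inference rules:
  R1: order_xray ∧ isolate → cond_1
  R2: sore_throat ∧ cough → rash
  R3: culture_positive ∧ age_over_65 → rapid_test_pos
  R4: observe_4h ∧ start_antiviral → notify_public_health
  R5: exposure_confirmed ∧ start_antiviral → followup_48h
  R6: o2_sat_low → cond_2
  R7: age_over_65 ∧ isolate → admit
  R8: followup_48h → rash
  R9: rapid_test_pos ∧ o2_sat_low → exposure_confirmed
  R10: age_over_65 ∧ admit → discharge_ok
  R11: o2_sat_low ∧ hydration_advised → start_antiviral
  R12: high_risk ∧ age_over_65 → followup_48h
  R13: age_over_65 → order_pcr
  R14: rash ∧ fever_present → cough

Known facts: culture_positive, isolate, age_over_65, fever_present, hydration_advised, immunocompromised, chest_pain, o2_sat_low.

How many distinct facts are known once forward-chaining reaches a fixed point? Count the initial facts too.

Round 1 — R3, R6, R7, R11, R13, derive rapid_test_pos, cond_2, admit, start_antiviral, order_pcr.
Round 2 — R9, R10, derive exposure_confirmed, discharge_ok.
Round 3 — R5, derive followup_48h.
Round 4 — R8, derive rash.
Round 5 — R14, derive cough.
Closure: {admit, age_over_65, chest_pain, cond_2, cough, culture_positive, discharge_ok, exposure_confirmed, fever_present, followup_48h, hydration_advised, immunocompromised, isolate, o2_sat_low, order_pcr, rapid_test_pos, rash, start_antiviral} — 18 facts.

18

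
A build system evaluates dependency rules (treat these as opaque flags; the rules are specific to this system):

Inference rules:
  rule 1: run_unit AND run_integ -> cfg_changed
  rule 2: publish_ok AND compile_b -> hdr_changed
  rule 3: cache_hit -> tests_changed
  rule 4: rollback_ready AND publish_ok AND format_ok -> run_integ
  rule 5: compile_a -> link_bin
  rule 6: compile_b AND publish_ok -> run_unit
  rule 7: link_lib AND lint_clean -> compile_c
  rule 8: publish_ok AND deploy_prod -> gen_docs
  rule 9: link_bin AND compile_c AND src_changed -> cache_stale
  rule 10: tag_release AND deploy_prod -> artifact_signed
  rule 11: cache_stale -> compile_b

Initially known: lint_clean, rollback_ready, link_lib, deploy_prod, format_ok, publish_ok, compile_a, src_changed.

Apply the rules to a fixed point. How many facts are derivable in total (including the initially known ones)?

17

Round 1 — rule 4, rule 5, rule 7, rule 8, derive run_integ, link_bin, compile_c, gen_docs.
Round 2 — rule 9, derive cache_stale.
Round 3 — rule 11, derive compile_b.
Round 4 — rule 2, rule 6, derive hdr_changed, run_unit.
Round 5 — rule 1, derive cfg_changed.
Closure: {cache_stale, cfg_changed, compile_a, compile_b, compile_c, deploy_prod, format_ok, gen_docs, hdr_changed, link_bin, link_lib, lint_clean, publish_ok, rollback_ready, run_integ, run_unit, src_changed} — 17 facts.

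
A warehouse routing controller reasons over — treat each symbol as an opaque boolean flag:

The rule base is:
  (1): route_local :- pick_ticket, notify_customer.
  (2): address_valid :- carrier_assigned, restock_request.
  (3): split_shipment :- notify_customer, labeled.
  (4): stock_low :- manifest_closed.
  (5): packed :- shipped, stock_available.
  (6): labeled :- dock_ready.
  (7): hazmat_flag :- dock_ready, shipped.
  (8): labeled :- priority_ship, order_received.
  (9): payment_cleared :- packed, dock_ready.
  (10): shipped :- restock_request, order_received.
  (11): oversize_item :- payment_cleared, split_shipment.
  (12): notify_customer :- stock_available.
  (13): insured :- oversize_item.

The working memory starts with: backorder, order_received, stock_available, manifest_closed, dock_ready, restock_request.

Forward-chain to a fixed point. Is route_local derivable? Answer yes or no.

no

Round 1: (4) [stock_low :- manifest_closed.]; (6) [labeled :- dock_ready.]; (10) [shipped :- restock_request, order_received.]; (12) [notify_customer :- stock_available.]. New: stock_low, labeled, shipped, notify_customer.
Round 2: (3) [split_shipment :- notify_customer, labeled.]; (5) [packed :- shipped, stock_available.]; (7) [hazmat_flag :- dock_ready, shipped.]. New: split_shipment, packed, hazmat_flag.
Round 3: (9) [payment_cleared :- packed, dock_ready.]. New: payment_cleared.
Round 4: (11) [oversize_item :- payment_cleared, split_shipment.]. New: oversize_item.
Round 5: (13) [insured :- oversize_item.]. New: insured.
Fixed point reached. route_local is concluded only by (1); (1) needs pick_ticket (never derived).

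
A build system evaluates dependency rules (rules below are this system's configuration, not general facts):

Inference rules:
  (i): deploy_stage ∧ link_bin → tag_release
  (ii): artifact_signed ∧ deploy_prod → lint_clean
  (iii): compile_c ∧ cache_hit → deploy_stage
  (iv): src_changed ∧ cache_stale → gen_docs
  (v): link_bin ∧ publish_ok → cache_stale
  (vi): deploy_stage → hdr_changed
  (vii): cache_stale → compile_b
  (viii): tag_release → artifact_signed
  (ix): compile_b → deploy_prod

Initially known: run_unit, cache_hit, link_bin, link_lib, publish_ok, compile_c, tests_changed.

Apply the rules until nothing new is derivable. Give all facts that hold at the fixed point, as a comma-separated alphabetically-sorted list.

artifact_signed, cache_hit, cache_stale, compile_b, compile_c, deploy_prod, deploy_stage, hdr_changed, link_bin, link_lib, lint_clean, publish_ok, run_unit, tag_release, tests_changed

Round 1: (iii) [compile_c ∧ cache_hit → deploy_stage]; (v) [link_bin ∧ publish_ok → cache_stale]. New: deploy_stage, cache_stale.
Round 2: (i) [deploy_stage ∧ link_bin → tag_release]; (vi) [deploy_stage → hdr_changed]; (vii) [cache_stale → compile_b]. New: tag_release, hdr_changed, compile_b.
Round 3: (viii) [tag_release → artifact_signed]; (ix) [compile_b → deploy_prod]. New: artifact_signed, deploy_prod.
Round 4: (ii) [artifact_signed ∧ deploy_prod → lint_clean]. New: lint_clean.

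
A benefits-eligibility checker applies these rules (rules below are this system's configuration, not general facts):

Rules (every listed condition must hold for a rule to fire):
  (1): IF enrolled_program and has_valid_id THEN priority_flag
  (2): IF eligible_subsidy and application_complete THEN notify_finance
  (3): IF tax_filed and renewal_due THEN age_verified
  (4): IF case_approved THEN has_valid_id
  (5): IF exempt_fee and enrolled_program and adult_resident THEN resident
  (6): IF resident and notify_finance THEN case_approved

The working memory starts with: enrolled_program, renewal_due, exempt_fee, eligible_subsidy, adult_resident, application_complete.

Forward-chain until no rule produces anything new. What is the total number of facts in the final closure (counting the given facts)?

11

[1] (2) [IF eligible_subsidy and application_complete THEN notify_finance]; (5) [IF exempt_fee and enrolled_program and adult_resident THEN resident]. ⇒ new: notify_finance, resident.
[2] (6) [IF resident and notify_finance THEN case_approved]. ⇒ new: case_approved.
[3] (4) [IF case_approved THEN has_valid_id]. ⇒ new: has_valid_id.
[4] (1) [IF enrolled_program and has_valid_id THEN priority_flag]. ⇒ new: priority_flag.
Closure: {adult_resident, application_complete, case_approved, eligible_subsidy, enrolled_program, exempt_fee, has_valid_id, notify_finance, priority_flag, renewal_due, resident} — 11 facts.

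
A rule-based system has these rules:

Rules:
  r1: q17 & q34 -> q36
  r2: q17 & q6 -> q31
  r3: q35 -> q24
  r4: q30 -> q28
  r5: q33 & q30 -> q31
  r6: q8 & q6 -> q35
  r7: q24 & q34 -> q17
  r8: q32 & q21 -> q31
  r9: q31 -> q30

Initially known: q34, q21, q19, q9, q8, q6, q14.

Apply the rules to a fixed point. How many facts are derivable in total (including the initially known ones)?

14

[1] r6 [q8 & q6 -> q35]. ⇒ new: q35.
[2] r3 [q35 -> q24]. ⇒ new: q24.
[3] r7 [q24 & q34 -> q17]. ⇒ new: q17.
[4] r1 [q17 & q34 -> q36]; r2 [q17 & q6 -> q31]. ⇒ new: q36, q31.
[5] r9 [q31 -> q30]. ⇒ new: q30.
[6] r4 [q30 -> q28]. ⇒ new: q28.
Closure: {q14, q17, q19, q21, q24, q28, q30, q31, q34, q35, q36, q6, q8, q9} — 14 facts.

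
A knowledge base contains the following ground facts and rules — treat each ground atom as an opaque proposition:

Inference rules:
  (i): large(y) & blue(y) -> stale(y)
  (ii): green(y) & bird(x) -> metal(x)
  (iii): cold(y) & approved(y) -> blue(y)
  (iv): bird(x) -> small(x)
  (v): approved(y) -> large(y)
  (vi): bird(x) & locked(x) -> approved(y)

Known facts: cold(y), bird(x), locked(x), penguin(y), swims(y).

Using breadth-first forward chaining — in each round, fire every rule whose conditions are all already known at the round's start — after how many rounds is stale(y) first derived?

Round 1: (iv) [bird(x) -> small(x)]; (vi) [bird(x) & locked(x) -> approved(y)]. New: small(x), approved(y).
Round 2: (iii) [cold(y) & approved(y) -> blue(y)]; (v) [approved(y) -> large(y)]. New: blue(y), large(y).
Round 3: (i) [large(y) & blue(y) -> stale(y)]. New: stale(y).
stale(y) first appears in round 3.

3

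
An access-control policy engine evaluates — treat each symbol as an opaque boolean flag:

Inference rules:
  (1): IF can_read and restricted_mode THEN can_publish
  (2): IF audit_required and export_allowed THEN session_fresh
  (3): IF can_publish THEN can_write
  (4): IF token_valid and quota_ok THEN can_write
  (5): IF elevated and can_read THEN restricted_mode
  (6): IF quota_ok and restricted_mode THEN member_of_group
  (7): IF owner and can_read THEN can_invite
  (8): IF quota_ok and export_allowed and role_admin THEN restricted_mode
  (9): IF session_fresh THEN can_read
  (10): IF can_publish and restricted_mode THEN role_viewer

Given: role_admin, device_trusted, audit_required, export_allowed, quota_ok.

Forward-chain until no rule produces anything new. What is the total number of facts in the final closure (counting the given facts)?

Round 1: (2) [IF audit_required and export_allowed THEN session_fresh]; (8) [IF quota_ok and export_allowed and role_admin THEN restricted_mode]. New: session_fresh, restricted_mode.
Round 2: (6) [IF quota_ok and restricted_mode THEN member_of_group]; (9) [IF session_fresh THEN can_read]. New: member_of_group, can_read.
Round 3: (1) [IF can_read and restricted_mode THEN can_publish]. New: can_publish.
Round 4: (3) [IF can_publish THEN can_write]; (10) [IF can_publish and restricted_mode THEN role_viewer]. New: can_write, role_viewer.
Closure: {audit_required, can_publish, can_read, can_write, device_trusted, export_allowed, member_of_group, quota_ok, restricted_mode, role_admin, role_viewer, session_fresh} — 12 facts.

12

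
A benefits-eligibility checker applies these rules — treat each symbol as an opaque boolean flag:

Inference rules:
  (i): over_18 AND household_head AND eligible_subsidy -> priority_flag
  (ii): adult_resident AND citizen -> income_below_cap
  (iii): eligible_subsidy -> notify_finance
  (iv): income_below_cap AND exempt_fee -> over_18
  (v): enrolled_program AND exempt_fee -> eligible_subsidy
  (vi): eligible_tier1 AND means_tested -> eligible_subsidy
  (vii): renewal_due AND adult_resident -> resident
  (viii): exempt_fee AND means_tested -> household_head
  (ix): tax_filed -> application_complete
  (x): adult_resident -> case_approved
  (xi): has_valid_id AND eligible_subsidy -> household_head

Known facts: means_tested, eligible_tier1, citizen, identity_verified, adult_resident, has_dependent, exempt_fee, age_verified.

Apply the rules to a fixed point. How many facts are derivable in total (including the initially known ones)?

[1] (ii) [adult_resident AND citizen -> income_below_cap]; (vi) [eligible_tier1 AND means_tested -> eligible_subsidy]; (viii) [exempt_fee AND means_tested -> household_head]; (x) [adult_resident -> case_approved]. ⇒ new: income_below_cap, eligible_subsidy, household_head, case_approved.
[2] (iii) [eligible_subsidy -> notify_finance]; (iv) [income_below_cap AND exempt_fee -> over_18]. ⇒ new: notify_finance, over_18.
[3] (i) [over_18 AND household_head AND eligible_subsidy -> priority_flag]. ⇒ new: priority_flag.
Closure: {adult_resident, age_verified, case_approved, citizen, eligible_subsidy, eligible_tier1, exempt_fee, has_dependent, household_head, identity_verified, income_below_cap, means_tested, notify_finance, over_18, priority_flag} — 15 facts.

15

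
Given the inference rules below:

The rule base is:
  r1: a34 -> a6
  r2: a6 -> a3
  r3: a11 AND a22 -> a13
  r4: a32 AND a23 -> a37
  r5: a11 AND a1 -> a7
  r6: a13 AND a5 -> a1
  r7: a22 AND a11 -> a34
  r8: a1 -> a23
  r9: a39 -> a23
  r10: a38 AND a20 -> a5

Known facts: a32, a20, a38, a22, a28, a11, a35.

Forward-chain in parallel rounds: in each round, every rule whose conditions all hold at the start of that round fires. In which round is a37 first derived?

Round 1: r3 [a11 AND a22 -> a13]; r7 [a22 AND a11 -> a34]; r10 [a38 AND a20 -> a5]. New: a13, a34, a5.
Round 2: r1 [a34 -> a6]; r6 [a13 AND a5 -> a1]. New: a6, a1.
Round 3: r2 [a6 -> a3]; r5 [a11 AND a1 -> a7]; r8 [a1 -> a23]. New: a3, a7, a23.
Round 4: r4 [a32 AND a23 -> a37]. New: a37.
a37 first appears in round 4.

4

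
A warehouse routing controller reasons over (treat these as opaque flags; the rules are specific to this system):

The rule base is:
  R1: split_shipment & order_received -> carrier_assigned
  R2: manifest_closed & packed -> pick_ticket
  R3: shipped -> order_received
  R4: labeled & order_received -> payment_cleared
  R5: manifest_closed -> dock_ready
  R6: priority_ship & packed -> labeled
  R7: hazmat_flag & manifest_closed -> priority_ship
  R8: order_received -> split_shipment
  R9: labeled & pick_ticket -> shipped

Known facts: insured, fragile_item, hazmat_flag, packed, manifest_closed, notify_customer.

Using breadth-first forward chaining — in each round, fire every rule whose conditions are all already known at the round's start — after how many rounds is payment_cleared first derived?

Round 1: R2 [manifest_closed & packed -> pick_ticket]; R5 [manifest_closed -> dock_ready]; R7 [hazmat_flag & manifest_closed -> priority_ship]. Adds pick_ticket, dock_ready, priority_ship.
Round 2: R6 [priority_ship & packed -> labeled]. Adds labeled.
Round 3: R9 [labeled & pick_ticket -> shipped]. Adds shipped.
Round 4: R3 [shipped -> order_received]. Adds order_received.
Round 5: R4 [labeled & order_received -> payment_cleared]; R8 [order_received -> split_shipment]. Adds payment_cleared, split_shipment.
payment_cleared first appears in round 5.

5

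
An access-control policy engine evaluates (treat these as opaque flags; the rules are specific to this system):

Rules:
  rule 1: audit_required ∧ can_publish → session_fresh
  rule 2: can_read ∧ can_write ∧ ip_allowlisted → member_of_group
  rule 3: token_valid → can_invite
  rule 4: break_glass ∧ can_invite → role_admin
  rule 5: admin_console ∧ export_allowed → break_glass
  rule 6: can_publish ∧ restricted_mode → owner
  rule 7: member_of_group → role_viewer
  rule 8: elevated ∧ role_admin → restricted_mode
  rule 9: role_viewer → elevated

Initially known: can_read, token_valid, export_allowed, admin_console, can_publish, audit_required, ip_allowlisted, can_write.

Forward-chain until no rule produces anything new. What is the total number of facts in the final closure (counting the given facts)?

17

Round 1 — rule 1, rule 2, rule 3, rule 5, derive session_fresh, member_of_group, can_invite, break_glass.
Round 2 — rule 4, rule 7, derive role_admin, role_viewer.
Round 3 — rule 9, derive elevated.
Round 4 — rule 8, derive restricted_mode.
Round 5 — rule 6, derive owner.
Closure: {admin_console, audit_required, break_glass, can_invite, can_publish, can_read, can_write, elevated, export_allowed, ip_allowlisted, member_of_group, owner, restricted_mode, role_admin, role_viewer, session_fresh, token_valid} — 17 facts.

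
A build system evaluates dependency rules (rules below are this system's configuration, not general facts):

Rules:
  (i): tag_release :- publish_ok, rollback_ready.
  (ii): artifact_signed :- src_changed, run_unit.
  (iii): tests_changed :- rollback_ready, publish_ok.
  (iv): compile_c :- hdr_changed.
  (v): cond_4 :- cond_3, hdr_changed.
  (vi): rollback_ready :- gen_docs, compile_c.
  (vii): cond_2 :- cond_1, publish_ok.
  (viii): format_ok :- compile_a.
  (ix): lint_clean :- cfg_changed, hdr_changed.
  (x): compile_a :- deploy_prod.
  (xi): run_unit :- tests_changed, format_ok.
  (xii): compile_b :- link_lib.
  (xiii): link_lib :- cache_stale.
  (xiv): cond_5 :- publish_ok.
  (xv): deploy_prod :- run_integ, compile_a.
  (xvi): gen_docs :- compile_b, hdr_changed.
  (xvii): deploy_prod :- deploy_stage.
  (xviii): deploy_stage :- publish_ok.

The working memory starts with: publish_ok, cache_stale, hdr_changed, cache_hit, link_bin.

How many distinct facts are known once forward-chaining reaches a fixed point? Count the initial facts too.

18

Round 1 — (iv), (xiii), (xiv), (xviii), derive compile_c, link_lib, cond_5, deploy_stage.
Round 2 — (xii), (xvii), derive compile_b, deploy_prod.
Round 3 — (x), (xvi), derive compile_a, gen_docs.
Round 4 — (vi), (viii), derive rollback_ready, format_ok.
Round 5 — (i), (iii), derive tag_release, tests_changed.
Round 6 — (xi), derive run_unit.
Closure: {cache_hit, cache_stale, compile_a, compile_b, compile_c, cond_5, deploy_prod, deploy_stage, format_ok, gen_docs, hdr_changed, link_bin, link_lib, publish_ok, rollback_ready, run_unit, tag_release, tests_changed} — 18 facts.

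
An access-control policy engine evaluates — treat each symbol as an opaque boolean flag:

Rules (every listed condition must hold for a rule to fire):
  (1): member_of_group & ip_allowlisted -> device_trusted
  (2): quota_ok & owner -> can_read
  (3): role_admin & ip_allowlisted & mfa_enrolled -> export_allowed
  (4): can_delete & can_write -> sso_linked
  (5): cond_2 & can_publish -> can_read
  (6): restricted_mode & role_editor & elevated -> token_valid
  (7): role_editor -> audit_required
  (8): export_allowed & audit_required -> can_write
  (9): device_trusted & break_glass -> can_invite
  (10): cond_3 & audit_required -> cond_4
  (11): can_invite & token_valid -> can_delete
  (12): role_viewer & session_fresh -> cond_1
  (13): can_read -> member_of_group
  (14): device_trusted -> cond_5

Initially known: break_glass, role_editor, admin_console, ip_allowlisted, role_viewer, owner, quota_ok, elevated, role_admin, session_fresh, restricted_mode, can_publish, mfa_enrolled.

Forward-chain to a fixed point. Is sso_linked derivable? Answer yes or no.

Round 1 fires (2), (3), (6), (7), (12), giving can_read, export_allowed, token_valid, audit_required, cond_1.
Round 2 fires (8), (13), giving can_write, member_of_group.
Round 3 fires (1), giving device_trusted.
Round 4 fires (9), (14), giving can_invite, cond_5.
Round 5 fires (11), giving can_delete.
Round 6 fires (4), giving sso_linked.
sso_linked appears in round 6, so it is derivable.

yes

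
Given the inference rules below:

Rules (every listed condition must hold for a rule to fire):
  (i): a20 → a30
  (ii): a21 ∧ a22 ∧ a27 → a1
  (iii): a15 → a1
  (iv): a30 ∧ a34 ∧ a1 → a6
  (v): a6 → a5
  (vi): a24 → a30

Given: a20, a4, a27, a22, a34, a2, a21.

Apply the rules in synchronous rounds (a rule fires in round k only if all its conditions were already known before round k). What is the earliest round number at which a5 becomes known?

3

[1] (i) [a20 → a30]; (ii) [a21 ∧ a22 ∧ a27 → a1]. ⇒ new: a30, a1.
[2] (iv) [a30 ∧ a34 ∧ a1 → a6]. ⇒ new: a6.
[3] (v) [a6 → a5]. ⇒ new: a5.
a5 first appears in round 3.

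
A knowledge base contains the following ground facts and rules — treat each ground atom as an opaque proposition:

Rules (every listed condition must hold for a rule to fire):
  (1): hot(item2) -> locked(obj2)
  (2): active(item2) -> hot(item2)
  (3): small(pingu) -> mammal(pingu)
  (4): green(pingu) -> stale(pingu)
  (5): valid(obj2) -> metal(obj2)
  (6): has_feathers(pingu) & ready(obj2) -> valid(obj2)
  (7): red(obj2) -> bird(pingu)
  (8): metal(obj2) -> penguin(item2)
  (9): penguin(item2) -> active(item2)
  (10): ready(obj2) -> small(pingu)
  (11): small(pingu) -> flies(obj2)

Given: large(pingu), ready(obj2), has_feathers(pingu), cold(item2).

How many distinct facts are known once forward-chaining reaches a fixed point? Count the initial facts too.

Round 1: (6) [has_feathers(pingu) & ready(obj2) -> valid(obj2)]; (10) [ready(obj2) -> small(pingu)]. Adds valid(obj2), small(pingu).
Round 2: (3) [small(pingu) -> mammal(pingu)]; (5) [valid(obj2) -> metal(obj2)]; (11) [small(pingu) -> flies(obj2)]. Adds mammal(pingu), metal(obj2), flies(obj2).
Round 3: (8) [metal(obj2) -> penguin(item2)]. Adds penguin(item2).
Round 4: (9) [penguin(item2) -> active(item2)]. Adds active(item2).
Round 5: (2) [active(item2) -> hot(item2)]. Adds hot(item2).
Round 6: (1) [hot(item2) -> locked(obj2)]. Adds locked(obj2).
Closure: {active(item2), cold(item2), flies(obj2), has_feathers(pingu), hot(item2), large(pingu), locked(obj2), mammal(pingu), metal(obj2), penguin(item2), ready(obj2), small(pingu), valid(obj2)} — 13 facts.

13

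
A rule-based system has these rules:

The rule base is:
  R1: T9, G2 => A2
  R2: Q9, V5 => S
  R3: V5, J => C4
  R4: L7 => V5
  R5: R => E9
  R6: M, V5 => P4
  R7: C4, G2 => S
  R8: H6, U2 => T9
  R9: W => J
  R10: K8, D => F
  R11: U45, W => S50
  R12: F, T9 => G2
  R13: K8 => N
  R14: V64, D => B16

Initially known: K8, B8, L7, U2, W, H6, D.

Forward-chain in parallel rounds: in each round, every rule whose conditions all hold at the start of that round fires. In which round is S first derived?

3

Round 1 — R4, R8, R9, R10, R13, derive V5, T9, J, F, N.
Round 2 — R3, R12, derive C4, G2.
Round 3 — R1, R7, derive A2, S.
S first appears in round 3.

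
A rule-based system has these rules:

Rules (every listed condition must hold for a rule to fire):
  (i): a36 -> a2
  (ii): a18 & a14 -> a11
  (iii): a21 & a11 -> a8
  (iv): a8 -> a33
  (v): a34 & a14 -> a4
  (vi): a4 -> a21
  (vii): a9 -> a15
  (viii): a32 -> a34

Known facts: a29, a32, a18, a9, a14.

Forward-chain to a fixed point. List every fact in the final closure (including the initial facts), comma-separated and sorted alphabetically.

[1] (ii) [a18 & a14 -> a11]; (vii) [a9 -> a15]; (viii) [a32 -> a34]. ⇒ new: a11, a15, a34.
[2] (v) [a34 & a14 -> a4]. ⇒ new: a4.
[3] (vi) [a4 -> a21]. ⇒ new: a21.
[4] (iii) [a21 & a11 -> a8]. ⇒ new: a8.
[5] (iv) [a8 -> a33]. ⇒ new: a33.

a11, a14, a15, a18, a21, a29, a32, a33, a34, a4, a8, a9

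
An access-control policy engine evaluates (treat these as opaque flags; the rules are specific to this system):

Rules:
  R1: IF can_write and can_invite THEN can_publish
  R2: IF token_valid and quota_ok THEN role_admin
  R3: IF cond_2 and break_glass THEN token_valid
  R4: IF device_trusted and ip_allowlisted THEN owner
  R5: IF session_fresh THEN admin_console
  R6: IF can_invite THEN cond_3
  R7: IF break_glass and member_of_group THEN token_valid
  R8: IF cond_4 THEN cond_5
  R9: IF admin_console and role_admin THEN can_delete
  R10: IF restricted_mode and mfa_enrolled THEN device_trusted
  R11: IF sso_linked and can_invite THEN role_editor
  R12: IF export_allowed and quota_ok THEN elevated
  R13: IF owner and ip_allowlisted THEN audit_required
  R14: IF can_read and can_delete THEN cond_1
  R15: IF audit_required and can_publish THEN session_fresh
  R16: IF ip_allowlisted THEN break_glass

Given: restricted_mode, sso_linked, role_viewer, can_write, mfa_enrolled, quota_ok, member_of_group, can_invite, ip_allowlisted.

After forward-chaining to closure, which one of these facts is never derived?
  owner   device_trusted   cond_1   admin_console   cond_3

cond_1

Round 1 — R1, R6, R10, R11, R16, derive can_publish, cond_3, device_trusted, role_editor, break_glass.
Round 2 — R4, R7, derive owner, token_valid.
Round 3 — R2, R13, derive role_admin, audit_required.
Round 4 — R15, derive session_fresh.
Round 5 — R5, derive admin_console.
Round 6 — R9, derive can_delete.
Derived: admin_console (round 5), device_trusted (round 1), cond_3 (round 1), owner (round 2). cond_1 never appears in any round.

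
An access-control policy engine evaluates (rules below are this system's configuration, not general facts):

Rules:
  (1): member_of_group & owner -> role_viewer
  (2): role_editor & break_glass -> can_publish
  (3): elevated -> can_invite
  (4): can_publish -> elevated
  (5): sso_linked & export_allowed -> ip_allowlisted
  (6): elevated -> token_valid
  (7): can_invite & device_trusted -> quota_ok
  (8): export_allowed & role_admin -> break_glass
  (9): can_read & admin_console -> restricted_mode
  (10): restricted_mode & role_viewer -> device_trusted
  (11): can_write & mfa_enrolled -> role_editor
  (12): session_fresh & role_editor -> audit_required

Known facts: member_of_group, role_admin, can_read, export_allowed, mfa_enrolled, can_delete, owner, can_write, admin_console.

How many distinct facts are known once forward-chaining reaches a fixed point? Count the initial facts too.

[1] (1) [member_of_group & owner -> role_viewer]; (8) [export_allowed & role_admin -> break_glass]; (9) [can_read & admin_console -> restricted_mode]; (11) [can_write & mfa_enrolled -> role_editor]. ⇒ new: role_viewer, break_glass, restricted_mode, role_editor.
[2] (2) [role_editor & break_glass -> can_publish]; (10) [restricted_mode & role_viewer -> device_trusted]. ⇒ new: can_publish, device_trusted.
[3] (4) [can_publish -> elevated]. ⇒ new: elevated.
[4] (3) [elevated -> can_invite]; (6) [elevated -> token_valid]. ⇒ new: can_invite, token_valid.
[5] (7) [can_invite & device_trusted -> quota_ok]. ⇒ new: quota_ok.
Closure: {admin_console, break_glass, can_delete, can_invite, can_publish, can_read, can_write, device_trusted, elevated, export_allowed, member_of_group, mfa_enrolled, owner, quota_ok, restricted_mode, role_admin, role_editor, role_viewer, token_valid} — 19 facts.

19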